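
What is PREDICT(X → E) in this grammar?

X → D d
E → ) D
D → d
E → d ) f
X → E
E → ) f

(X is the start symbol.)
{ ')', 'd' }

PREDICT(X → E) = (FIRST(RHS) \ {ε}) ∪ (FOLLOW(X) if ε ∈ FIRST(RHS), i.e. RHS ⇒* ε)
FIRST(E) = { ')', 'd' }
FIRST(E) = { ')', 'd' }
ε ∉ FIRST(E), so FOLLOW(X) is not added.
PREDICT(X → E) = { ')', 'd' }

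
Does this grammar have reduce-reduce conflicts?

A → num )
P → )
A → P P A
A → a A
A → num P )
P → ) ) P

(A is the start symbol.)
Augment with A' → A and build the canonical LR(0) collection (I0 = CLOSURE({[A' → . A]}), then GOTO on every symbol after a dot until no new states appear). It has 14 states:
  I0: { [A → . P P A], [A → . a A], [A → . num )], [A → . num P )], [A' → . A], [P → . ) ) P], [P → . )] }  — shift
  I1: { [P → ) . ) P], [P → ) .] }  — shift, reduce
  I2: { [A' → A .] }  — accept
  I3: { [A → P . P A], [P → . ) ) P], [P → . )] }  — shift
  I4: { [A → . P P A], [A → . a A], [A → . num )], [A → . num P )], [A → a . A], [P → . ) ) P], [P → . )] }  — shift
  I5: { [A → num . )], [A → num . P )], [P → . ) ) P], [P → . )] }  — shift
  I6: { [A → num ) .], [P → ) . ) P], [P → ) .] }  — shift, 2 reduces
  I7: { [A → num P . )] }  — shift
  I8: { [A → num P ) .] }  — reduce
  I9: { [P → ) ) . P], [P → . ) ) P], [P → . )] }  — shift
  I10: { [P → ) ) P .] }  — reduce
  I11: { [A → a A .] }  — reduce
  I12: { [A → . P P A], [A → . a A], [A → . num )], [A → . num P )], [A → P P . A], [P → . ) ) P], [P → . )] }  — shift
  I13: { [A → P P A .] }  — reduce

I6 contains complete items [A → num ) .], [P → ) .] — reduce-reduce conflict.

Answer: Yes — I6: [A → num ) .] vs [P → ) .]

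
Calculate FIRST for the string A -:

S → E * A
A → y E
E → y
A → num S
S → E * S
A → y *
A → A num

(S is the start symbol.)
FIRST sets of the non-terminals involved (from the grammar, by fixed-point iteration):
  FIRST(A) = { 'num', 'y' }

To compute FIRST(A -), process the symbols left to right:
Symbol A is a non-terminal. Add FIRST(A) \ {ε} = { 'num', 'y' }
A is not nullable (ε ∉ FIRST(A)), so stop here.
FIRST(A -) = { 'num', 'y' }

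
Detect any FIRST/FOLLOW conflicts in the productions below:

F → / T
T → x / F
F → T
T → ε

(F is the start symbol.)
No FIRST/FOLLOW conflicts.

Nullable non-terminals: F, T.
FIRST sets used below: FIRST(T) = { 'x', ε }

F: nullable alternative(s) F → T; FOLLOW(F) = { $ }
  F → / T: FIRST \ {ε} = { '/' } — disjoint from FOLLOW(F)
  F → T: FIRST \ {ε} = { 'x' } — this is the only nullable alternative, skip

T: nullable alternative(s) T → ε; FOLLOW(T) = { $ }
  T → x / F: FIRST \ {ε} = { 'x' } — disjoint from FOLLOW(T)
  T → ε: FIRST \ {ε} = { } — this is the only nullable alternative, skip

No FIRST/FOLLOW conflicts found.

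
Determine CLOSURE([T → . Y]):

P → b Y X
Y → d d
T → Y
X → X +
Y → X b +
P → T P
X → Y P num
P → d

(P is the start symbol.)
To compute CLOSURE, for each item [A → α.Bβ] where B is a non-terminal, add [B → .γ] for all productions B → γ; repeat for the newly added items until nothing changes.

Start with: [T → . Y]
  [T → . Y] has the dot before Y: add [Y → . d d], [Y → . X b +]
  [Y → . X b +] has the dot before X: add [X → . X +], [X → . Y P num]
No further items can be added.

CLOSURE = { [T → . Y], [X → . X +], [X → . Y P num], [Y → . X b +], [Y → . d d] }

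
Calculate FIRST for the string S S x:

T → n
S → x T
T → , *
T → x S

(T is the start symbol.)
FIRST sets of the non-terminals involved (from the grammar, by fixed-point iteration):
  FIRST(S) = { 'x' }

To compute FIRST(S S x), process the symbols left to right:
Symbol S is a non-terminal. Add FIRST(S) \ {ε} = { 'x' }
S is not nullable (ε ∉ FIRST(S)), so stop here.
FIRST(S S x) = { 'x' }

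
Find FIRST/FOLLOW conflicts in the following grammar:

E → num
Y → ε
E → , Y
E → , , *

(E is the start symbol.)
A FIRST/FOLLOW conflict occurs when a non-terminal N has a nullable alternative N → β (β ⇒* ε) and another alternative N → α with FIRST(α) ∩ FOLLOW(N) ≠ ∅: on such a lookahead the parser cannot decide between expanding α and letting N vanish via β.

Nullable non-terminals: Y.
Y has a nullable alternative but only one production, so nothing to check.

E has no nullable alternative, so no FIRST/FOLLOW check is needed there.

No FIRST/FOLLOW conflicts found.

Answer: No FIRST/FOLLOW conflicts.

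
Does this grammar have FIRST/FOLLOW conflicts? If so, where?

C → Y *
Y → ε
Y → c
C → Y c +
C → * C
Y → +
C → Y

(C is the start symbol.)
Yes. Y → c with FOLLOW(Y) on { 'c' }

Nullable non-terminals: C, Y.
FIRST sets used below: FIRST(Y) = { '+', 'c', ε }

C: nullable alternative(s) C → Y; FOLLOW(C) = { $ }
  C → Y *: FIRST \ {ε} = { '*', '+', 'c' } — disjoint from FOLLOW(C)
  C → Y c +: FIRST \ {ε} = { '+', 'c' } — disjoint from FOLLOW(C)
  C → * C: FIRST \ {ε} = { '*' } — disjoint from FOLLOW(C)
  C → Y: FIRST \ {ε} = { '+', 'c' } — this is the only nullable alternative, skip

Y: nullable alternative(s) Y → ε; FOLLOW(Y) = { $, '*', 'c' }
  Y → ε: FIRST \ {ε} = { } — this is the only nullable alternative, skip
  Y → c: FIRST \ {ε} = { 'c' } — overlaps FOLLOW(Y) on { 'c' }: CONFLICT
  Y → +: FIRST \ {ε} = { '+' } — disjoint from FOLLOW(Y)

So the grammar has 1 FIRST/FOLLOW conflict (marked CONFLICT above).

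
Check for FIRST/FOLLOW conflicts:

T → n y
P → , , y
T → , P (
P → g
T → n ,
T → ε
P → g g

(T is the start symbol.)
No FIRST/FOLLOW conflicts.

Nullable non-terminals: T.

T: nullable alternative(s) T → ε; FOLLOW(T) = { $ }
  T → n y: FIRST \ {ε} = { 'n' } — disjoint from FOLLOW(T)
  T → , P (: FIRST \ {ε} = { ',' } — disjoint from FOLLOW(T)
  T → n ,: FIRST \ {ε} = { 'n' } — disjoint from FOLLOW(T)
  T → ε: FIRST \ {ε} = { } — this is the only nullable alternative, skip

P has no nullable alternative, so no FIRST/FOLLOW check is needed there.

No FIRST/FOLLOW conflicts found.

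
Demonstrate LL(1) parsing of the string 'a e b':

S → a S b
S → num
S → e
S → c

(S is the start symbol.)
LL(1) parsing maintains a stack (initially the start symbol over $) and the input. At each step: if the stack top is a terminal, match it against the current input token; if it is a non-terminal N, replace it with the RHS of M[N, lookahead] (the unique production whose predict set contains the lookahead).

Stack is shown with the top on the left.

Stack    Input    Action
------------------------
S $      a e b $  output S → a S b
a S b $  a e b $  match 'a'
S b $    e b $    output S → e
e b $    e b $    match 'e'
b $      b $      match 'b'
$        $        accept

The string is accepted.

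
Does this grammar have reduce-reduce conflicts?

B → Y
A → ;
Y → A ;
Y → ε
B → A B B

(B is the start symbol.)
Yes — I5: [A → ; .] vs [Y → A ; .]

A reduce-reduce conflict occurs when an LR(0) state has two complete items [A → α .] and [B → β .] — both call for a reduction, and with no lookahead the parser cannot choose between them.

Augment with B' → B and build the canonical LR(0) collection (I0 = CLOSURE({[B' → . B]}), then GOTO on every symbol after a dot until no new states appear). It has 8 states:
  I0: { [A → . ;], [B → . A B B], [B → . Y], [B' → . B], [Y → . A ;], [Y → .] }  — shift, reduce
  I1: { [A → ; .] }  — reduce
  I2: { [A → . ;], [B → . A B B], [B → . Y], [B → A . B B], [Y → . A ;], [Y → .], [Y → A . ;] }  — shift, reduce
  I3: { [B' → B .] }  — accept
  I4: { [B → Y .] }  — reduce
  I5: { [A → ; .], [Y → A ; .] }  — 2 reduces
  I6: { [A → . ;], [B → . A B B], [B → . Y], [B → A B . B], [Y → . A ;], [Y → .] }  — shift, reduce
  I7: { [B → A B B .] }  — reduce

I5 contains complete items [A → ; .], [Y → A ; .] — reduce-reduce conflict.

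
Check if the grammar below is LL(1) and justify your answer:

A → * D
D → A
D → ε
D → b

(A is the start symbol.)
Yes, the grammar is LL(1).

A grammar is LL(1) if for each non-terminal N with multiple productions, the predict sets of those productions are pairwise disjoint, where PREDICT(N → α) = (FIRST(α) \ {ε}) ∪ (FOLLOW(N) if α ⇒* ε).

Relevant sets:
  FIRST(A) = { '*' }
  FOLLOW(D) = { $ }

For D:
  PREDICT(D → A) = { '*' }
  PREDICT(D → ε) = { $ }
  PREDICT(D → b) = { 'b' }
A has a single production, so nothing to check there.

All predict sets are disjoint. The grammar IS LL(1).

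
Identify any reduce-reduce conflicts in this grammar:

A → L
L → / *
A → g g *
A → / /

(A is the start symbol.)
No reduce-reduce conflicts

Augment with A' → A and build the canonical LR(0) collection (I0 = CLOSURE({[A' → . A]}), then GOTO on every symbol after a dot until no new states appear). It has 9 states:
  I0: { [A → . / /], [A → . L], [A → . g g *], [A' → . A], [L → . / *] }  — shift
  I1: { [A → / . /], [L → / . *] }  — shift
  I2: { [A' → A .] }  — accept
  I3: { [A → L .] }  — reduce
  I4: { [A → g . g *] }  — shift
  I5: { [A → g g . *] }  — shift
  I6: { [A → g g * .] }  — reduce
  I7: { [L → / * .] }  — reduce
  I8: { [A → / / .] }  — reduce

No state contains more than one complete item.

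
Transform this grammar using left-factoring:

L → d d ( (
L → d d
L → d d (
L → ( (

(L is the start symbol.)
Left-factoring transforms A → αβ₁ | αβ₂ into A → αA' and A' → β₁ | β₂
(α is the longest common prefix among the alternatives). Repeat until
no nonterminal has two alternatives with a common prefix.

Round 1: L has alternatives sharing prefix 'd d'. Introduce L': L → d d L'
  Add: L' → ( (
  Add: L' → ε
  Add: L' → (

Round 2: L' has alternatives sharing prefix '('. Introduce L'': L' → ( L''
  Add: L'' → (
  Add: L'' → ε

No remaining common prefixes — done.

Resulting grammar:
L → d d L'
L' → ( L''
L'' → (
L'' → ε
L' → ε
L → ( (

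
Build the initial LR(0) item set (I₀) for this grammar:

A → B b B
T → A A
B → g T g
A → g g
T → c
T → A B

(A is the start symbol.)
First, augment the grammar with A' → A
I₀ = CLOSURE({ [A' → . A] }):
  [A' → . A] has the dot before A: add [A → . B b B], [A → . g g]
  [A → . B b B] has the dot before B: add [B → . g T g]
No further items can be added.

I₀ = { [A → . B b B], [A → . g g], [A' → . A], [B → . g T g] }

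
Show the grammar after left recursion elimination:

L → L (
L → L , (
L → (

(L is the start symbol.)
L → ( L'
L' → ( L'
L' → , ( L'
L' → ε

L is directly left-recursive. The standard transformation for
  A → A α₁ | ... | A α_m | β₁ | ... | β_n
is
  A  → β₁ A' | ... | β_n A'
  A' → α₁ A' | ... | α_m A' | ε

L → ( becomes L → ( L'
L → L ( becomes L' → ( L'
L → L , ( becomes L' → , ( L'
Add L' → ε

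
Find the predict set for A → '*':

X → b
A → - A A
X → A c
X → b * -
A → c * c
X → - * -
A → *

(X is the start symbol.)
{ '*' }

PREDICT(A → '*') = (FIRST(RHS) \ {ε}) ∪ (FOLLOW(A) if ε ∈ FIRST(RHS), i.e. RHS ⇒* ε)
FIRST('*') = { '*' }
ε ∉ FIRST('*'), so FOLLOW(A) is not added.
PREDICT(A → '*') = { '*' }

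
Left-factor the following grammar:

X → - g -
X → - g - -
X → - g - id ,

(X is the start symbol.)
Left-factoring transforms A → αβ₁ | αβ₂ into A → αA' and A' → β₁ | β₂
(α is the longest common prefix among the alternatives). Repeat until
no nonterminal has two alternatives with a common prefix.

Round 1: X has alternatives sharing prefix '- g -'. Introduce X': X → - g - X'
  Add: X' → ε
  Add: X' → -
  Add: X' → id ,

No remaining common prefixes — done.

Resulting grammar:
X → - g - X'
X' → ε
X' → -
X' → id ,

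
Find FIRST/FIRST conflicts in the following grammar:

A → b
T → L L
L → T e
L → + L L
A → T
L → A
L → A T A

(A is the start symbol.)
A FIRST/FIRST conflict occurs when two productions N → α and N → β for the same non-terminal have FIRST(α) ∩ FIRST(β) ≠ ∅ (with ε ∈ FIRST of a nullable right-hand side, so two nullable alternatives also conflict).

FIRST sets of the non-terminals at (or reachable through a nullable prefix from) the front of some alternative:
  FIRST(T) = { '+', 'b' }
  FIRST(A) = { '+', 'b' }

Productions for A:
  A → b: FIRST = { 'b' }
  A → T: FIRST = { '+', 'b' }
Productions for L:
  L → T e: FIRST = { '+', 'b' }
  L → + L L: FIRST = { '+' }
  L → A: FIRST = { '+', 'b' }
  L → A T A: FIRST = { '+', 'b' }
T has only one production, so no FIRST/FIRST conflict is possible there.

Conflict for A: A → b and A → T
  Overlap: { 'b' }
Conflict for L: L → T e and L → + L L
  Overlap: { '+' }
Conflict for L: L → T e and L → A
  Overlap: { '+', 'b' }
Conflict for L: L → T e and L → A T A
  Overlap: { '+', 'b' }
Conflict for L: L → + L L and L → A
  Overlap: { '+' }
Conflict for L: L → + L L and L → A T A
  Overlap: { '+' }
Conflict for L: L → A and L → A T A
  Overlap: { '+', 'b' }

Answer: Yes. A → b / A → T on { 'b' }; L → T e / L → '+' L L on { '+' }; L → T e / L → A on { '+', 'b' }; L → T e / L → A T A on { '+', 'b' }; L → '+' L L / L → A on { '+' }; L → '+' L L / L → A T A on { '+' }; L → A / L → A T A on { '+', 'b' }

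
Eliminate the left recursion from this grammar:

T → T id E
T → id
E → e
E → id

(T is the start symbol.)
T → id T'
T' → id E T'
T' → ε
E → e
E → id

T is directly left-recursive. The standard transformation for
  A → A α₁ | ... | A α_m | β₁ | ... | β_n
is
  A  → β₁ A' | ... | β_n A'
  A' → α₁ A' | ... | α_m A' | ε

T → id becomes T → id T'
T → T id E becomes T' → id E T'
Add T' → ε

Productions for other non-terminals are unchanged:
  E → e
  E → id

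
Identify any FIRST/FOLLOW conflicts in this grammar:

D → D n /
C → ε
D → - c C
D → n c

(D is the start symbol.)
Nullable non-terminals: C.
C has a nullable alternative but only one production, so nothing to check.

D has no nullable alternative, so no FIRST/FOLLOW check is needed there.

No FIRST/FOLLOW conflicts found.

Answer: No FIRST/FOLLOW conflicts.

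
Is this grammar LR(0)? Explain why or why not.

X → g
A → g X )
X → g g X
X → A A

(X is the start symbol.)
A grammar is LR(0) if no state in the canonical LR(0) collection has:
  - both a shift item (dot before a terminal) and a complete item (shift-reduce conflict), or
  - two or more complete items (reduce-reduce conflict; the accept item [X' → X .] counts as a complete item here).

Augment with X' → X and build the canonical LR(0) collection (I0 = CLOSURE({[X' → . X]}), then GOTO on every symbol after a dot until no new states appear). It has 10 states:
  I0: { [A → . g X )], [X → . A A], [X → . g g X], [X → . g], [X' → . X] }  — shift
  I1: { [A → . g X )], [X → A . A] }  — shift
  I2: { [X' → X .] }  — accept
  I3: { [A → . g X )], [A → g . X )], [X → . A A], [X → . g g X], [X → . g], [X → g . g X], [X → g .] }  — shift, reduce
  I4: { [A → g X . )] }  — shift
  I5: { [A → . g X )], [A → g . X )], [X → . A A], [X → . g g X], [X → . g], [X → g . g X], [X → g .], [X → g g . X] }  — shift, reduce
  I6: { [A → g X . )], [X → g g X .] }  — shift, reduce
  I7: { [A → g X ) .] }  — reduce
  I8: { [X → A A .] }  — reduce
  I9: { [A → . g X )], [A → g . X )], [X → . A A], [X → . g g X], [X → . g] }  — shift

Conflict in state I3:
  Shift-reduce conflict between [X → g .] and [A → . g X )]
So the grammar is NOT LR(0).

Answer: No. Shift-reduce conflict between [X → g .] and [A → . g X )]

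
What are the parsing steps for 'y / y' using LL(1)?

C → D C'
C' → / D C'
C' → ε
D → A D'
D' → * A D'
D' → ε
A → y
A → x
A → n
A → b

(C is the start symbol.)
LL(1) parsing maintains a stack (initially the start symbol over $) and the input. At each step: if the stack top is a terminal, match it against the current input token; if it is a non-terminal N, replace it with the RHS of M[N, lookahead] (the unique production whose predict set contains the lookahead).

Stack is shown with the top on the left.

Stack      Input    Action
--------------------------
C $        y / y $  output C → D C'
D C' $     y / y $  output D → A D'
A D' C' $  y / y $  output A → y
y D' C' $  y / y $  match 'y'
D' C' $    / y $    output D' → ε
C' $       / y $    output C' → / D C'
/ D C' $   / y $    match '/'
D C' $     y $      output D → A D'
A D' C' $  y $      output A → y
y D' C' $  y $      match 'y'
D' C' $    $        output D' → ε
C' $       $        output C' → ε
$          $        accept

The string is accepted.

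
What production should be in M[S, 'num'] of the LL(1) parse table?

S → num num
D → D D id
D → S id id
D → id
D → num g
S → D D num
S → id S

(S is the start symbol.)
S → num num, S → D D num

To find M[S, 'num'], we find productions for S where 'num' is in the predict set (PREDICT(N → α) = (FIRST(α) \ {ε}) ∪ (FOLLOW(N) if α ⇒* ε)).

Relevant sets:
  FIRST(D) = { 'id', 'num' }

S → num num: PREDICT = { 'num' }
  'num' is in predict set, so this production goes in M[S, 'num']
S → D D num: PREDICT = { 'id', 'num' }
  'num' is in predict set, so this production goes in M[S, 'num']
S → id S: PREDICT = { 'id' }

M[S, 'num'] = S → num num, S → D D num  (a multiply-defined cell — the grammar is not LL(1))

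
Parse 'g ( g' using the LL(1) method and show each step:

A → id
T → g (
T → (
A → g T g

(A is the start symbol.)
LL(1) parsing maintains a stack (initially the start symbol over $) and the input. At each step: if the stack top is a terminal, match it against the current input token; if it is a non-terminal N, replace it with the RHS of M[N, lookahead] (the unique production whose predict set contains the lookahead).

Stack is shown with the top on the left.

Stack    Input    Action
------------------------
A $      g ( g $  output A → g T g
g T g $  g ( g $  match 'g'
T g $    ( g $    output T → (
( g $    ( g $    match '('
g $      g $      match 'g'
$        $        accept

The string is accepted.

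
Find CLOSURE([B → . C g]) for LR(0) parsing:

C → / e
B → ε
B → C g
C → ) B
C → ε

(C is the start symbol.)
To compute CLOSURE, for each item [A → α.Bβ] where B is a non-terminal, add [B → .γ] for all productions B → γ; repeat for the newly added items until nothing changes.

Start with: [B → . C g]
  [B → . C g] has the dot before C: add [C → . / e], [C → . ) B], [C → .]
No further items can be added.

CLOSURE = { [B → . C g], [C → . ) B], [C → . / e], [C → .] }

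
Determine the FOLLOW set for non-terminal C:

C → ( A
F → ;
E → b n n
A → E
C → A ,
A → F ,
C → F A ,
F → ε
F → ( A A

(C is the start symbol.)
{ $ }

C is the start symbol, so $ ∈ FOLLOW(C).
C does not occur on any right-hand side.

Taking the union: FOLLOW(C) = { $ }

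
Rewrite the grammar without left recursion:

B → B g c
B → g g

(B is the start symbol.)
B → g g B'
B' → g c B'
B' → ε

B is directly left-recursive. The standard transformation for
  A → A α₁ | ... | A α_m | β₁ | ... | β_n
is
  A  → β₁ A' | ... | β_n A'
  A' → α₁ A' | ... | α_m A' | ε

B → g g becomes B → g g B'
B → B g c becomes B' → g c B'
Add B' → ε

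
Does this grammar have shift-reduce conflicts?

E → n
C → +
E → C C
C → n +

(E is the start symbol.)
Yes — I4: [E → n .] vs [C → n . +]

Augment with E' → E and build the canonical LR(0) collection (I0 = CLOSURE({[E' → . E]}), then GOTO on every symbol after a dot until no new states appear). It has 8 states:
  I0: { [C → . +], [C → . n +], [E → . C C], [E → . n], [E' → . E] }  — shift
  I1: { [C → + .] }  — reduce
  I2: { [C → . +], [C → . n +], [E → C . C] }  — shift
  I3: { [E' → E .] }  — accept
  I4: { [C → n . +], [E → n .] }  — shift, reduce
  I5: { [C → n + .] }  — reduce
  I6: { [E → C C .] }  — reduce
  I7: { [C → n . +] }  — shift

I4 contains reduce item [E → n .] and shift item [C → n . +] — shift-reduce conflict.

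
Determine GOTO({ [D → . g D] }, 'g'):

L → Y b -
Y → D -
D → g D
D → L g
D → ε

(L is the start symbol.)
GOTO(I, 'g') = CLOSURE({ [A → αX.β] : [A → α.Xβ] ∈ I, X = 'g' })

Items with dot before 'g', with the dot advanced:
  [D → . g D] → [D → g . D]
Closure of the advanced items:
  [D → g . D] has the dot before D: add [D → . g D], [D → . L g], [D → .]
  [D → . L g] has the dot before L: add [L → . Y b -]
  [L → . Y b -] has the dot before Y: add [Y → . D -]

GOTO = { [D → . L g], [D → . g D], [D → .], [D → g . D], [L → . Y b -], [Y → . D -] }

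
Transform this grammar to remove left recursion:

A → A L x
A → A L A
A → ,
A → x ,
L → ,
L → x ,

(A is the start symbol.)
A is directly left-recursive. The standard transformation for
  A → A α₁ | ... | A α_m | β₁ | ... | β_n
is
  A  → β₁ A' | ... | β_n A'
  A' → α₁ A' | ... | α_m A' | ε

A → , becomes A → , A'
A → x , becomes A → x , A'
A → A L x becomes A' → L x A'
A → A L A becomes A' → L A A'
Add A' → ε

Productions for other non-terminals are unchanged:
  L → ,
  L → x ,

Resulting grammar:
A → , A'
A → x , A'
A' → L x A'
A' → L A A'
A' → ε
L → ,
L → x ,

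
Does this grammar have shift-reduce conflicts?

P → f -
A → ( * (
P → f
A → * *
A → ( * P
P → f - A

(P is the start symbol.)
A shift-reduce conflict occurs when an LR(0) state has both:
  - a complete (reduce) item [A → α .] (dot at the end), and
  - a shift item [B → β . c γ] (dot before a terminal).

Augment with P' → P and build the canonical LR(0) collection (I0 = CLOSURE({[P' → . P]}), then GOTO on every symbol after a dot until no new states appear). It has 11 states:
  I0: { [P → . f - A], [P → . f -], [P → . f], [P' → . P] }  — shift
  I1: { [P' → P .] }  — accept
  I2: { [P → f . - A], [P → f . -], [P → f .] }  — shift, reduce
  I3: { [A → . ( * (], [A → . ( * P], [A → . * *], [P → f - . A], [P → f - .] }  — shift, reduce
  I4: { [A → ( . * (], [A → ( . * P] }  — shift
  I5: { [A → * . *] }  — shift
  I6: { [P → f - A .] }  — reduce
  I7: { [A → * * .] }  — reduce
  I8: { [A → ( * . (], [A → ( * . P], [P → . f - A], [P → . f -], [P → . f] }  — shift
  I9: { [A → ( * ( .] }  — reduce
  I10: { [A → ( * P .] }  — reduce

I2 contains reduce item [P → f .] and shift items [P → f . -], [P → f . - A] — shift-reduce conflict.
I3 contains reduce item [P → f - .] and shift items [A → . ( * (], [A → . ( * P], [A → . * *] — shift-reduce conflict.

Answer: Yes — I2: [P → f .] vs [P → f . -]; I3: [P → f - .] vs [A → . ( * (]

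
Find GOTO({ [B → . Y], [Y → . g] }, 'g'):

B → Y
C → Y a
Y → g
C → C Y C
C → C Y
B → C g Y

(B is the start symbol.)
GOTO(I, 'g') = CLOSURE({ [A → αX.β] : [A → α.Xβ] ∈ I, X = 'g' })

Items with dot before 'g', with the dot advanced:
  [Y → . g] → [Y → g .]
Closure adds nothing (no advanced item has the dot before a non-terminal).

GOTO = { [Y → g .] }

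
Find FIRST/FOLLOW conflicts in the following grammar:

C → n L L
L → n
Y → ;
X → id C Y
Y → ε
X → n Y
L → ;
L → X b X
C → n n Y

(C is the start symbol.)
Nullable non-terminals: Y.

Y: nullable alternative(s) Y → ε; FOLLOW(Y) = { $, ';', 'b', 'id', 'n' }
  Y → ;: FIRST \ {ε} = { ';' } — overlaps FOLLOW(Y) on { ';' }: CONFLICT
  Y → ε: FIRST \ {ε} = { } — this is the only nullable alternative, skip

C, L, X have no nullable alternative, so no FIRST/FOLLOW check is needed there.

So the grammar has 1 FIRST/FOLLOW conflict (marked CONFLICT above).

Answer: Yes. Y → ';' with FOLLOW(Y) on { ';' }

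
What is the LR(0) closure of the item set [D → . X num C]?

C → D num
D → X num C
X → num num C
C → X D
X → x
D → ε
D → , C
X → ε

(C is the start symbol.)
{ [D → . X num C], [X → . num num C], [X → . x], [X → .] }

To compute CLOSURE, for each item [A → α.Bβ] where B is a non-terminal, add [B → .γ] for all productions B → γ; repeat for the newly added items until nothing changes.

Start with: [D → . X num C]
  [D → . X num C] has the dot before X: add [X → . num num C], [X → . x], [X → .]
No further items can be added.

CLOSURE = { [D → . X num C], [X → . num num C], [X → . x], [X → .] }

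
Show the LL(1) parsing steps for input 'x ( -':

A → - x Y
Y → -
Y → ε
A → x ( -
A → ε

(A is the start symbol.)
Stack is shown with the top on the left.

Stack    Input    Action
------------------------
A $      x ( - $  output A → x ( -
x ( - $  x ( - $  match 'x'
( - $    ( - $    match '('
- $      - $      match '-'
$        $        accept

The string is accepted.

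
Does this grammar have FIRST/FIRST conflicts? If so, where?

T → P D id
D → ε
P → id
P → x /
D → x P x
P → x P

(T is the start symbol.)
Yes. P → x '/' / P → x P on { 'x' }

Productions for D:
  D → ε: FIRST = { ε }
  D → x P x: FIRST = { 'x' }
Productions for P:
  P → id: FIRST = { 'id' }
  P → x /: FIRST = { 'x' }
  P → x P: FIRST = { 'x' }
T has only one production, so no FIRST/FIRST conflict is possible there.

Conflict for P: P → x / and P → x P
  Overlap: { 'x' }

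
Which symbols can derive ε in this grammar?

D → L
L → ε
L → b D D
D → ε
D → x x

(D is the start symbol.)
A non-terminal is nullable if it can derive ε (the empty string): either it has an ε-production, or it has a production whose right-hand side consists entirely of nullable non-terminals.

ε-productions: L → ε, D → ε
So L, D are immediately nullable.
Every non-terminal is now nullable.
Nullable = { 'D', 'L' }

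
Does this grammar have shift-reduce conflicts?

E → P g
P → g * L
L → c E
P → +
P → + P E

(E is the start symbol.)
Yes — I1: [P → + .] vs [P → . +]

A shift-reduce conflict occurs when an LR(0) state has both:
  - a complete (reduce) item [A → α .] (dot at the end), and
  - a shift item [B → β . c γ] (dot before a terminal).

Augment with E' → E and build the canonical LR(0) collection (I0 = CLOSURE({[E' → . E]}), then GOTO on every symbol after a dot until no new states appear). It has 12 states:
  I0: { [E → . P g], [E' → . E], [P → . + P E], [P → . +], [P → . g * L] }  — shift
  I1: { [P → + . P E], [P → + .], [P → . + P E], [P → . +], [P → . g * L] }  — shift, reduce
  I2: { [E' → E .] }  — accept
  I3: { [E → P . g] }  — shift
  I4: { [P → g . * L] }  — shift
  I5: { [L → . c E], [P → g * . L] }  — shift
  I6: { [P → g * L .] }  — reduce
  I7: { [E → . P g], [L → c . E], [P → . + P E], [P → . +], [P → . g * L] }  — shift
  I8: { [L → c E .] }  — reduce
  I9: { [E → P g .] }  — reduce
  I10: { [E → . P g], [P → + P . E], [P → . + P E], [P → . +], [P → . g * L] }  — shift
  I11: { [P → + P E .] }  — reduce

I1 contains reduce item [P → + .] and shift items [P → . +], [P → . + P E], [P → . g * L] — shift-reduce conflict.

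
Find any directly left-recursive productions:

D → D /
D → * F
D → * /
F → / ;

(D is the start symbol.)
Direct left recursion occurs when N → N α for some non-terminal N (the right-hand side begins with the left-hand side itself).

D → D /: LEFT RECURSIVE (starts with D)
D → * F: starts with '*'
D → * /: starts with '*'
F → / ;: starts with '/'

The grammar has direct left recursion on: D.

Answer: Yes, D is left-recursive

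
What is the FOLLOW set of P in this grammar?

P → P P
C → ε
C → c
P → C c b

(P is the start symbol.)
P is the start symbol, so $ ∈ FOLLOW(P).
In P → P P: P is followed by P, add FIRST(P) \ {ε} = { 'c' }
In P → P P: P is at the end; this adds FOLLOW(P) to itself — nothing new

Taking the union: FOLLOW(P) = { $, 'c' }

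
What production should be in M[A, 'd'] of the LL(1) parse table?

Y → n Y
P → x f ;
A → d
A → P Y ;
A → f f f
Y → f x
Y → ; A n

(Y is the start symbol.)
A → d

To find M[A, 'd'], we find productions for A where 'd' is in the predict set (PREDICT(N → α) = (FIRST(α) \ {ε}) ∪ (FOLLOW(N) if α ⇒* ε)).

Relevant sets:
  FIRST(P) = { 'x' }

A → d: PREDICT = { 'd' }
  'd' is in predict set, so this production goes in M[A, 'd']
A → P Y ;: PREDICT = { 'x' }
A → f f f: PREDICT = { 'f' }

M[A, 'd'] = A → d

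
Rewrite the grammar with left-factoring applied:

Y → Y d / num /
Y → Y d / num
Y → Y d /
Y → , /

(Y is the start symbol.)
Left-factoring transforms A → αβ₁ | αβ₂ into A → αA' and A' → β₁ | β₂
(α is the longest common prefix among the alternatives). Repeat until
no nonterminal has two alternatives with a common prefix.

Round 1: Y has alternatives sharing prefix 'Y d /'. Introduce Y': Y → Y d / Y'
  Add: Y' → num /
  Add: Y' → num
  Add: Y' → ε

Round 2: Y' has alternatives sharing prefix 'num'. Introduce Y'': Y' → num Y''
  Add: Y'' → /
  Add: Y'' → ε

No remaining common prefixes — done.

Resulting grammar:
Y → Y d / Y'
Y' → num Y''
Y'' → /
Y'' → ε
Y' → ε
Y → , /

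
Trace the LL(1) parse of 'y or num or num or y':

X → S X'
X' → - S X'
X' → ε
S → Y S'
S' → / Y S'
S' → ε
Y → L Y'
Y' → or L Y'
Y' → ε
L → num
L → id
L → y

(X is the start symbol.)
LL(1) parsing maintains a stack (initially the start symbol over $) and the input. At each step: if the stack top is a terminal, match it against the current input token; if it is a non-terminal N, replace it with the RHS of M[N, lookahead] (the unique production whose predict set contains the lookahead).

Stack is shown with the top on the left.

Stack            Input                   Action
-----------------------------------------------
X $              y or num or num or y $  output X → S X'
S X' $           y or num or num or y $  output S → Y S'
Y S' X' $        y or num or num or y $  output Y → L Y'
L Y' S' X' $     y or num or num or y $  output L → y
y Y' S' X' $     y or num or num or y $  match 'y'
Y' S' X' $       or num or num or y $    output Y' → or L Y'
or L Y' S' X' $  or num or num or y $    match 'or'
L Y' S' X' $     num or num or y $       output L → num
num Y' S' X' $   num or num or y $       match 'num'
Y' S' X' $       or num or y $           output Y' → or L Y'
or L Y' S' X' $  or num or y $           match 'or'
L Y' S' X' $     num or y $              output L → num
num Y' S' X' $   num or y $              match 'num'
Y' S' X' $       or y $                  output Y' → or L Y'
or L Y' S' X' $  or y $                  match 'or'
L Y' S' X' $     y $                     output L → y
y Y' S' X' $     y $                     match 'y'
Y' S' X' $       $                       output Y' → ε
S' X' $          $                       output S' → ε
X' $             $                       output X' → ε
$                $                       accept

The string is accepted.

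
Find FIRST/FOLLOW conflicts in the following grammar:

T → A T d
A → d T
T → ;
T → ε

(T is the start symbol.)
Nullable non-terminals: T.
FIRST sets used below: FIRST(A) = { 'd' }

T: nullable alternative(s) T → ε; FOLLOW(T) = { $, ';', 'd' }
  T → A T d: FIRST \ {ε} = { 'd' } — overlaps FOLLOW(T) on { 'd' }: CONFLICT
  T → ;: FIRST \ {ε} = { ';' } — overlaps FOLLOW(T) on { ';' }: CONFLICT
  T → ε: FIRST \ {ε} = { } — this is the only nullable alternative, skip

A has no nullable alternative, so no FIRST/FOLLOW check is needed there.

So the grammar has 2 FIRST/FOLLOW conflicts (marked CONFLICT above).

Answer: Yes. T → A T d with FOLLOW(T) on { 'd' }; T → ';' with FOLLOW(T) on { ';' }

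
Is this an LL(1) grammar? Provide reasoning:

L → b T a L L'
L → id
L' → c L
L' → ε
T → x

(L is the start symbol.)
No. Predict set conflict for L': { 'c' }

Relevant sets:
  FOLLOW(L') = { $, 'c' }

For L:
  PREDICT(L → b T a L L') = { 'b' }
  PREDICT(L → id) = { 'id' }
For L':
  PREDICT(L' → c L) = { 'c' }
  PREDICT(L' → ε) = { $, 'c' }
T has a single production, so nothing to check there.

Conflict found: Predict set conflict for L': { 'c' }
The grammar is NOT LL(1).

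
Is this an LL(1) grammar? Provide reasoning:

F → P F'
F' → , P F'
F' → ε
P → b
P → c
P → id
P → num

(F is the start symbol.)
A grammar is LL(1) if for each non-terminal N with multiple productions, the predict sets of those productions are pairwise disjoint, where PREDICT(N → α) = (FIRST(α) \ {ε}) ∪ (FOLLOW(N) if α ⇒* ε).

Relevant sets:
  FOLLOW(F') = { $ }

For F':
  PREDICT(F' → ',' P F') = { ',' }
  PREDICT(F' → ε) = { $ }
For P:
  PREDICT(P → b) = { 'b' }
  PREDICT(P → c) = { 'c' }
  PREDICT(P → id) = { 'id' }
  PREDICT(P → num) = { 'num' }
F has a single production, so nothing to check there.

All predict sets are disjoint. The grammar IS LL(1).

Answer: Yes, the grammar is LL(1).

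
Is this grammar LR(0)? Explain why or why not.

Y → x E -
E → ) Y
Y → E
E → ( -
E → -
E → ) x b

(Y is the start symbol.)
Yes, the grammar is LR(0)

Augment with Y' → Y and build the canonical LR(0) collection (I0 = CLOSURE({[Y' → . Y]}), then GOTO on every symbol after a dot until no new states appear). It has 13 states:
  I0: { [E → . ( -], [E → . ) Y], [E → . ) x b], [E → . -], [Y → . E], [Y → . x E -], [Y' → . Y] }  — shift
  I1: { [E → ( . -] }  — shift
  I2: { [E → ) . Y], [E → ) . x b], [E → . ( -], [E → . ) Y], [E → . ) x b], [E → . -], [Y → . E], [Y → . x E -] }  — shift
  I3: { [E → - .] }  — reduce
  I4: { [Y → E .] }  — reduce
  I5: { [Y' → Y .] }  — accept
  I6: { [E → . ( -], [E → . ) Y], [E → . ) x b], [E → . -], [Y → x . E -] }  — shift
  I7: { [Y → x E . -] }  — shift
  I8: { [Y → x E - .] }  — reduce
  I9: { [E → ) Y .] }  — reduce
  I10: { [E → ) x . b], [E → . ( -], [E → . ) Y], [E → . ) x b], [E → . -], [Y → x . E -] }  — shift
  I11: { [E → ) x b .] }  — reduce
  I12: { [E → ( - .] }  — reduce

Every state is either a pure shift/goto state or contains exactly one complete item and nothing to shift — no conflicts. The grammar is LR(0).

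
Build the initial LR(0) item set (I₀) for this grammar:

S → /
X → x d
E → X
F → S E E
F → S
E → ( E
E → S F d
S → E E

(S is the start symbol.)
First, augment the grammar with S' → S
I₀ = CLOSURE({ [S' → . S] }):
  [S' → . S] has the dot before S: add [S → . /], [S → . E E]
  [S → . E E] has the dot before E: add [E → . X], [E → . ( E], [E → . S F d]
  [E → . X] has the dot before X: add [X → . x d]
No further items can be added.

I₀ = { [E → . ( E], [E → . S F d], [E → . X], [S → . /], [S → . E E], [S' → . S], [X → . x d] }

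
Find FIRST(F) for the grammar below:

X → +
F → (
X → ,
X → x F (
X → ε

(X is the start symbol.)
{ '(' }

To compute FIRST(F), examine every production with F on the left-hand side, reading each right-hand side left to right until a non-nullable symbol is reached.

From F → (:
  - '(' is a terminal: add '(' and stop

Collecting: FIRST(F) = { '(' }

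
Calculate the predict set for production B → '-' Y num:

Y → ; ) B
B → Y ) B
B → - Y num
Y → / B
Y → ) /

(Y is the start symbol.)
{ '-' }

PREDICT(B → '-' Y num) = (FIRST(RHS) \ {ε}) ∪ (FOLLOW(B) if ε ∈ FIRST(RHS), i.e. RHS ⇒* ε)
FIRST('-' Y num) = { '-' }
ε ∉ FIRST('-' Y num), so FOLLOW(B) is not added.
PREDICT(B → '-' Y num) = { '-' }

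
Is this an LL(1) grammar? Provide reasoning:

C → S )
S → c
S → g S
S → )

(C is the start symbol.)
A grammar is LL(1) if for each non-terminal N with multiple productions, the predict sets of those productions are pairwise disjoint, where PREDICT(N → α) = (FIRST(α) \ {ε}) ∪ (FOLLOW(N) if α ⇒* ε).

For S:
  PREDICT(S → c) = { 'c' }
  PREDICT(S → g S) = { 'g' }
  PREDICT(S → ')') = { ')' }
C has a single production, so nothing to check there.

All predict sets are disjoint. The grammar IS LL(1).

Answer: Yes, the grammar is LL(1).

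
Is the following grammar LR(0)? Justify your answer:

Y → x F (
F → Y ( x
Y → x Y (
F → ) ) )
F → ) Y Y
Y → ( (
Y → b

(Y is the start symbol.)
No. Shift-reduce conflict between [Y → x Y ( .] and [F → Y ( . x]

A grammar is LR(0) if no state in the canonical LR(0) collection has:
  - both a shift item (dot before a terminal) and a complete item (shift-reduce conflict), or
  - two or more complete items (reduce-reduce conflict; the accept item [Y' → Y .] counts as a complete item here).

Augment with Y' → Y and build the canonical LR(0) collection (I0 = CLOSURE({[Y' → . Y]}), then GOTO on every symbol after a dot until no new states appear). It has 16 states:
  I0: { [Y → . ( (], [Y → . b], [Y → . x F (], [Y → . x Y (], [Y' → . Y] }  — shift
  I1: { [Y → ( . (] }  — shift
  I2: { [Y' → Y .] }  — accept
  I3: { [Y → b .] }  — reduce
  I4: { [F → . ) ) )], [F → . ) Y Y], [F → . Y ( x], [Y → . ( (], [Y → . b], [Y → . x F (], [Y → . x Y (], [Y → x . F (], [Y → x . Y (] }  — shift
  I5: { [F → ) . ) )], [F → ) . Y Y], [Y → . ( (], [Y → . b], [Y → . x F (], [Y → . x Y (] }  — shift
  I6: { [Y → x F . (] }  — shift
  I7: { [F → Y . ( x], [Y → x Y . (] }  — shift
  I8: { [F → Y ( . x], [Y → x Y ( .] }  — shift, reduce
  I9: { [F → Y ( x .] }  — reduce
  I10: { [Y → x F ( .] }  — reduce
  I11: { [F → ) ) . )] }  — shift
  I12: { [F → ) Y . Y], [Y → . ( (], [Y → . b], [Y → . x F (], [Y → . x Y (] }  — shift
  I13: { [F → ) Y Y .] }  — reduce
  I14: { [F → ) ) ) .] }  — reduce
  I15: { [Y → ( ( .] }  — reduce

Conflict in state I8:
  Shift-reduce conflict between [Y → x Y ( .] and [F → Y ( . x]
So the grammar is NOT LR(0).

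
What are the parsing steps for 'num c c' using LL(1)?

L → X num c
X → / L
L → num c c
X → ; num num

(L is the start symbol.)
LL(1) parsing maintains a stack (initially the start symbol over $) and the input. At each step: if the stack top is a terminal, match it against the current input token; if it is a non-terminal N, replace it with the RHS of M[N, lookahead] (the unique production whose predict set contains the lookahead).

Stack is shown with the top on the left.

Stack      Input      Action
----------------------------
L $        num c c $  output L → num c c
num c c $  num c c $  match 'num'
c c $      c c $      match 'c'
c $        c $        match 'c'
$          $          accept

The string is accepted.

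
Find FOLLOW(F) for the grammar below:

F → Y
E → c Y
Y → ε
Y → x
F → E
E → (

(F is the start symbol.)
F is the start symbol, so $ ∈ FOLLOW(F).
F does not occur on any right-hand side.

Taking the union: FOLLOW(F) = { $ }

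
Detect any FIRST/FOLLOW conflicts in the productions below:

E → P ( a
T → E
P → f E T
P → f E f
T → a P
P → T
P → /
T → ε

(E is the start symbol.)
A FIRST/FOLLOW conflict occurs when a non-terminal N has a nullable alternative N → β (β ⇒* ε) and another alternative N → α with FIRST(α) ∩ FOLLOW(N) ≠ ∅: on such a lookahead the parser cannot decide between expanding α and letting N vanish via β.

Nullable non-terminals: P, T.
FIRST sets used below: FIRST(T) = { '(', '/', 'a', 'f', ε }, FIRST(E) = { '(', '/', 'a', 'f' }

P: nullable alternative(s) P → T; FOLLOW(P) = { '(' }
  P → f E T: FIRST \ {ε} = { 'f' } — disjoint from FOLLOW(P)
  P → f E f: FIRST \ {ε} = { 'f' } — disjoint from FOLLOW(P)
  P → T: FIRST \ {ε} = { '(', '/', 'a', 'f' } — this is the only nullable alternative, skip
  P → /: FIRST \ {ε} = { '/' } — disjoint from FOLLOW(P)

T: nullable alternative(s) T → ε; FOLLOW(T) = { '(' }
  T → E: FIRST \ {ε} = { '(', '/', 'a', 'f' } — overlaps FOLLOW(T) on { '(' }: CONFLICT
  T → a P: FIRST \ {ε} = { 'a' } — disjoint from FOLLOW(T)
  T → ε: FIRST \ {ε} = { } — this is the only nullable alternative, skip

E has no nullable alternative, so no FIRST/FOLLOW check is needed there.

So the grammar has 1 FIRST/FOLLOW conflict (marked CONFLICT above).

Answer: Yes. T → E with FOLLOW(T) on { '(' }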